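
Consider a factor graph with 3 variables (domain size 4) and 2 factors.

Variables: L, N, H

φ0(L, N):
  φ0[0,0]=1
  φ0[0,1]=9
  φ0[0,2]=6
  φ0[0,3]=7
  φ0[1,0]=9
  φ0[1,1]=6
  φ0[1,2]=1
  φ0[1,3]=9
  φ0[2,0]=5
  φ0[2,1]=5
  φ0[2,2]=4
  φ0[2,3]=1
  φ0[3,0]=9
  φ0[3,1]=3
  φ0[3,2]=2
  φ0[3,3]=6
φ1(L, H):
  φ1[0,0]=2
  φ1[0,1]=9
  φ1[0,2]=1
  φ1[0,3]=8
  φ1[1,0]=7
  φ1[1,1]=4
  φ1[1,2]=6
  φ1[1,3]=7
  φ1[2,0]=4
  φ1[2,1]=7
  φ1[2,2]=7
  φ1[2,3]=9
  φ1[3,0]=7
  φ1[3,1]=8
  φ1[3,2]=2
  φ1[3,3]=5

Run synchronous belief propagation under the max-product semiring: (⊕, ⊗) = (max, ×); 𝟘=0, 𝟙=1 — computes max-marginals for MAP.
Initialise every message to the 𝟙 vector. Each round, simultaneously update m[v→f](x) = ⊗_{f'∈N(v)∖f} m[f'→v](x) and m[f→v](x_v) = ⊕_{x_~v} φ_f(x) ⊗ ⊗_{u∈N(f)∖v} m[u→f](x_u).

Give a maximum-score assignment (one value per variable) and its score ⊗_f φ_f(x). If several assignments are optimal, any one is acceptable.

init: all messages = 𝟙 over 4 values
r1 m[φ0→L] = [9, 9, 5, 9]
r1 m[φ0→N] = [9, 9, 6, 9]
r1 m[φ1→L] = [9, 7, 9, 8]
r1 m[φ1→H] = [7, 9, 7, 9]
r1 m[L→φ0] = [1, 1, 1, 1]
r1 m[L→φ1] = [1, 1, 1, 1]
r1 m[N→φ0] = [1, 1, 1, 1]
r1 m[H→φ1] = [1, 1, 1, 1]
r2 m[φ0→L] = [9, 9, 5, 9]
r2 m[φ0→N] = [9, 9, 6, 9]
r2 m[φ1→L] = [9, 7, 9, 8]
r2 m[φ1→H] = [7, 9, 7, 9]
r2 m[L→φ0] = [9, 7, 9, 8]
r2 m[L→φ1] = [9, 9, 5, 9]
r2 m[N→φ0] = [1, 1, 1, 1]
r2 m[H→φ1] = [1, 1, 1, 1]
r3 m[φ0→L] = [9, 9, 5, 9]
r3 m[φ0→N] = [72, 81, 54, 63]
r3 m[φ1→L] = [9, 7, 9, 8]
r3 m[φ1→H] = [63, 81, 54, 72]
r3 m[L→φ0] = [9, 7, 9, 8]
r3 m[L→φ1] = [9, 9, 5, 9]
r3 m[N→φ0] = [1, 1, 1, 1]
r3 m[H→φ1] = [1, 1, 1, 1]
r4 m[φ0→L] = [9, 9, 5, 9]
r4 m[φ0→N] = [72, 81, 54, 63]
r4 m[φ1→L] = [9, 7, 9, 8]
r4 m[φ1→H] = [63, 81, 54, 72]
r4 m[L→φ0] = [9, 7, 9, 8]
r4 m[L→φ1] = [9, 9, 5, 9]
r4 m[N→φ0] = [1, 1, 1, 1]
r4 m[H→φ1] = [1, 1, 1, 1]
fixed point reached at round 4
traceback from L: (L=0, N=1, H=1), score=81

assignment: (L=0, N=1, H=1); score = 81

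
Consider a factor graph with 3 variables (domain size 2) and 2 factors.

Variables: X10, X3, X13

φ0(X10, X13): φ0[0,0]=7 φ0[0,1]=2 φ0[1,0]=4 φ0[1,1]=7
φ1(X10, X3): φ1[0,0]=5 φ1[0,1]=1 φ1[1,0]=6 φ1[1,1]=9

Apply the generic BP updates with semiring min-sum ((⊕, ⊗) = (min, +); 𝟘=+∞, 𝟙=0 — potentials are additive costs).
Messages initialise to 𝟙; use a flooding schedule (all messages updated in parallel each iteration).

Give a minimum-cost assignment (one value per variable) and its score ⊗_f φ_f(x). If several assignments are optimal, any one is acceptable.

init: all messages = 𝟙 over 2 values
r1 m[φ0→X10] = [2, 4]
r1 m[φ0→X13] = [4, 2]
r1 m[φ1→X10] = [1, 6]
r1 m[φ1→X3] = [5, 1]
r1 m[X10→φ0] = [0, 0]
r1 m[X10→φ1] = [0, 0]
r1 m[X3→φ1] = [0, 0]
r1 m[X13→φ0] = [0, 0]
r2 m[φ0→X10] = [2, 4]
r2 m[φ0→X13] = [4, 2]
r2 m[φ1→X10] = [1, 6]
r2 m[φ1→X3] = [5, 1]
r2 m[X10→φ0] = [1, 6]
r2 m[X10→φ1] = [2, 4]
r2 m[X3→φ1] = [0, 0]
r2 m[X13→φ0] = [0, 0]
r3 m[φ0→X10] = [2, 4]
r3 m[φ0→X13] = [8, 3]
r3 m[φ1→X10] = [1, 6]
r3 m[φ1→X3] = [7, 3]
r3 m[X10→φ0] = [1, 6]
r3 m[X10→φ1] = [2, 4]
r3 m[X3→φ1] = [0, 0]
r3 m[X13→φ0] = [0, 0]
r4 m[φ0→X10] = [2, 4]
r4 m[φ0→X13] = [8, 3]
r4 m[φ1→X10] = [1, 6]
r4 m[φ1→X3] = [7, 3]
r4 m[X10→φ0] = [1, 6]
r4 m[X10→φ1] = [2, 4]
r4 m[X3→φ1] = [0, 0]
r4 m[X13→φ0] = [0, 0]
fixed point reached at round 4
traceback from X10: (X10=0, X3=1, X13=1), score=3

assignment: (X10=0, X3=1, X13=1); score = 3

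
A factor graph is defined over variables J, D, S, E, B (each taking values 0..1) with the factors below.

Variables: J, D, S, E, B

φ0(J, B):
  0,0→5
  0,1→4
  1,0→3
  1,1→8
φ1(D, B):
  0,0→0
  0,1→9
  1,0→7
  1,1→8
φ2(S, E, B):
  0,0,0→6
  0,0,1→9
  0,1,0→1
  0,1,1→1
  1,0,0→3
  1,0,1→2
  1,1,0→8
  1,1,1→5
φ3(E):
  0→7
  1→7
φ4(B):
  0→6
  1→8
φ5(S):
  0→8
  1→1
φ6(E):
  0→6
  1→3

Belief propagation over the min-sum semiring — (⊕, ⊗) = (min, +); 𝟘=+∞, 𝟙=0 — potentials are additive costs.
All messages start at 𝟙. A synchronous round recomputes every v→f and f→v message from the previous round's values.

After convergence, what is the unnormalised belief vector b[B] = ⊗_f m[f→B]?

init: all messages = 𝟙 over 2 values
r1 m[φ0→J] = [4, 3]
r1 m[φ0→B] = [3, 4]
r1 m[φ1→D] = [0, 7]
r1 m[φ1→B] = [0, 8]
r1 m[φ2→S] = [1, 2]
r1 m[φ2→E] = [2, 1]
r1 m[φ2→B] = [1, 1]
r1 m[φ3→E] = [7, 7]
r1 m[φ4→B] = [6, 8]
r1 m[φ5→S] = [8, 1]
r1 m[φ6→E] = [6, 3]
r1 m[J→φ0] = [0, 0]
r1 m[D→φ1] = [0, 0]
r1 m[S→φ2] = [0, 0]
r1 m[S→φ5] = [0, 0]
r1 m[E→φ2] = [0, 0]
r1 m[E→φ3] = [0, 0]
r1 m[E→φ6] = [0, 0]
r1 m[B→φ0] = [0, 0]
r1 m[B→φ1] = [0, 0]
r1 m[B→φ2] = [0, 0]
r1 m[B→φ4] = [0, 0]
r2 m[φ0→J] = [4, 3]
r2 m[φ0→B] = [3, 4]
r2 m[φ1→D] = [0, 7]
r2 m[φ1→B] = [0, 8]
r2 m[φ2→S] = [1, 2]
r2 m[φ2→E] = [2, 1]
r2 m[φ2→B] = [1, 1]
r2 m[φ3→E] = [7, 7]
r2 m[φ4→B] = [6, 8]
r2 m[φ5→S] = [8, 1]
r2 m[φ6→E] = [6, 3]
r2 m[J→φ0] = [0, 0]
r2 m[D→φ1] = [0, 0]
r2 m[S→φ2] = [8, 1]
r2 m[S→φ5] = [1, 2]
r2 m[E→φ2] = [13, 10]
r2 m[E→φ3] = [8, 4]
r2 m[E→φ6] = [9, 8]
r2 m[B→φ0] = [7, 17]
r2 m[B→φ1] = [10, 13]
r2 m[B→φ2] = [9, 20]
r2 m[B→φ4] = [4, 13]
r3 m[φ0→J] = [12, 10]
r3 m[φ0→B] = [3, 4]
r3 m[φ1→D] = [10, 17]
r3 m[φ1→B] = [0, 8]
r3 m[φ2→S] = [20, 25]
r3 m[φ2→E] = [13, 18]
r3 m[φ2→B] = [17, 16]
r3 m[φ3→E] = [7, 7]
r3 m[φ4→B] = [6, 8]
r3 m[φ5→S] = [8, 1]
r3 m[φ6→E] = [6, 3]
r3 m[J→φ0] = [0, 0]
r3 m[D→φ1] = [0, 0]
r3 m[S→φ2] = [8, 1]
r3 m[S→φ5] = [1, 2]
r3 m[E→φ2] = [13, 10]
r3 m[E→φ3] = [8, 4]
r3 m[E→φ6] = [9, 8]
r3 m[B→φ0] = [7, 17]
r3 m[B→φ1] = [10, 13]
r3 m[B→φ2] = [9, 20]
r3 m[B→φ4] = [4, 13]
r4 m[φ0→J] = [12, 10]
r4 m[φ0→B] = [3, 4]
r4 m[φ1→D] = [10, 17]
r4 m[φ1→B] = [0, 8]
r4 m[φ2→S] = [20, 25]
r4 m[φ2→E] = [13, 18]
r4 m[φ2→B] = [17, 16]
r4 m[φ3→E] = [7, 7]
r4 m[φ4→B] = [6, 8]
r4 m[φ5→S] = [8, 1]
r4 m[φ6→E] = [6, 3]
r4 m[J→φ0] = [0, 0]
r4 m[D→φ1] = [0, 0]
r4 m[S→φ2] = [8, 1]
r4 m[S→φ5] = [20, 25]
r4 m[E→φ2] = [13, 10]
r4 m[E→φ3] = [19, 21]
r4 m[E→φ6] = [20, 25]
r4 m[B→φ0] = [23, 32]
r4 m[B→φ1] = [26, 28]
r4 m[B→φ2] = [9, 20]
r4 m[B→φ4] = [20, 28]
r5 m[φ0→J] = [28, 26]
r5 m[φ0→B] = [3, 4]
r5 m[φ1→D] = [26, 33]
r5 m[φ1→B] = [0, 8]
r5 m[φ2→S] = [20, 25]
r5 m[φ2→E] = [13, 18]
r5 m[φ2→B] = [17, 16]
r5 m[φ3→E] = [7, 7]
r5 m[φ4→B] = [6, 8]
r5 m[φ5→S] = [8, 1]
r5 m[φ6→E] = [6, 3]
r5 m[J→φ0] = [0, 0]
r5 m[D→φ1] = [0, 0]
r5 m[S→φ2] = [8, 1]
r5 m[S→φ5] = [20, 25]
r5 m[E→φ2] = [13, 10]
r5 m[E→φ3] = [19, 21]
r5 m[E→φ6] = [20, 25]
r5 m[B→φ0] = [23, 32]
r5 m[B→φ1] = [26, 28]
r5 m[B→φ2] = [9, 20]
r5 m[B→φ4] = [20, 28]
r6 m[φ0→J] = [28, 26]
r6 m[φ0→B] = [3, 4]
r6 m[φ1→D] = [26, 33]
r6 m[φ1→B] = [0, 8]
r6 m[φ2→S] = [20, 25]
r6 m[φ2→E] = [13, 18]
r6 m[φ2→B] = [17, 16]
r6 m[φ3→E] = [7, 7]
r6 m[φ4→B] = [6, 8]
r6 m[φ5→S] = [8, 1]
r6 m[φ6→E] = [6, 3]
r6 m[J→φ0] = [0, 0]
r6 m[D→φ1] = [0, 0]
r6 m[S→φ2] = [8, 1]
r6 m[S→φ5] = [20, 25]
r6 m[E→φ2] = [13, 10]
r6 m[E→φ3] = [19, 21]
r6 m[E→φ6] = [20, 25]
r6 m[B→φ0] = [23, 32]
r6 m[B→φ1] = [26, 28]
r6 m[B→φ2] = [9, 20]
r6 m[B→φ4] = [20, 28]
fixed point reached at round 6
b[B] = ⊗ incoming = [26, 36]

b[B] = [26, 36]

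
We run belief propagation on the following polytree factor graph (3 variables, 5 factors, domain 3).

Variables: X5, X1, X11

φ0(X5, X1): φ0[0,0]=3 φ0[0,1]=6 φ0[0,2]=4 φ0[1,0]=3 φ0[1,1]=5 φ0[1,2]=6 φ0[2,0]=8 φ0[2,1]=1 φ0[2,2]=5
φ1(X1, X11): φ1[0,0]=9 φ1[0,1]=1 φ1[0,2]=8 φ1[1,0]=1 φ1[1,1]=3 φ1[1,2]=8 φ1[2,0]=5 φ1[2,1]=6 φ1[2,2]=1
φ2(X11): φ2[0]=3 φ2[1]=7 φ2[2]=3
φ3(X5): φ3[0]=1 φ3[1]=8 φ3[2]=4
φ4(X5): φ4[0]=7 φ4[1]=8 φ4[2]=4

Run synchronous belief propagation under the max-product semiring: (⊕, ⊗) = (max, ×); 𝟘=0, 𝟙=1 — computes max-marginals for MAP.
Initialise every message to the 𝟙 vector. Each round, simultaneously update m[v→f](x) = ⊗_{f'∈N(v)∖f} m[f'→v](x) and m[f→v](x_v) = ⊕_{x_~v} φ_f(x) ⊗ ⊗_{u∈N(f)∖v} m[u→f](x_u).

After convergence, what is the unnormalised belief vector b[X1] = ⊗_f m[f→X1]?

b[X1] = [5184, 7680, 16128]

init: all messages = 𝟙 over 3 values
r1 m[φ0→X5] = [6, 6, 8]
r1 m[φ0→X1] = [8, 6, 6]
r1 m[φ1→X1] = [9, 8, 6]
r1 m[φ1→X11] = [9, 6, 8]
r1 m[φ2→X11] = [3, 7, 3]
r1 m[φ3→X5] = [1, 8, 4]
r1 m[φ4→X5] = [7, 8, 4]
r1 m[X5→φ0] = [1, 1, 1]
r1 m[X5→φ3] = [1, 1, 1]
r1 m[X5→φ4] = [1, 1, 1]
r1 m[X1→φ0] = [1, 1, 1]
r1 m[X1→φ1] = [1, 1, 1]
r1 m[X11→φ1] = [1, 1, 1]
r1 m[X11→φ2] = [1, 1, 1]
r2 m[φ0→X5] = [6, 6, 8]
r2 m[φ0→X1] = [8, 6, 6]
r2 m[φ1→X1] = [9, 8, 6]
r2 m[φ1→X11] = [9, 6, 8]
r2 m[φ2→X11] = [3, 7, 3]
r2 m[φ3→X5] = [1, 8, 4]
r2 m[φ4→X5] = [7, 8, 4]
r2 m[X5→φ0] = [7, 64, 16]
r2 m[X5→φ3] = [42, 48, 32]
r2 m[X5→φ4] = [6, 48, 32]
r2 m[X1→φ0] = [9, 8, 6]
r2 m[X1→φ1] = [8, 6, 6]
r2 m[X11→φ1] = [3, 7, 3]
r2 m[X11→φ2] = [9, 6, 8]
r3 m[φ0→X5] = [48, 40, 72]
r3 m[φ0→X1] = [192, 320, 384]
r3 m[φ1→X1] = [27, 24, 42]
r3 m[φ1→X11] = [72, 36, 64]
r3 m[φ2→X11] = [3, 7, 3]
r3 m[φ3→X5] = [1, 8, 4]
r3 m[φ4→X5] = [7, 8, 4]
r3 m[X5→φ0] = [7, 64, 16]
r3 m[X5→φ3] = [42, 48, 32]
r3 m[X5→φ4] = [6, 48, 32]
r3 m[X1→φ0] = [9, 8, 6]
r3 m[X1→φ1] = [8, 6, 6]
r3 m[X11→φ1] = [3, 7, 3]
r3 m[X11→φ2] = [9, 6, 8]
r4 m[φ0→X5] = [48, 40, 72]
r4 m[φ0→X1] = [192, 320, 384]
r4 m[φ1→X1] = [27, 24, 42]
r4 m[φ1→X11] = [72, 36, 64]
r4 m[φ2→X11] = [3, 7, 3]
r4 m[φ3→X5] = [1, 8, 4]
r4 m[φ4→X5] = [7, 8, 4]
r4 m[X5→φ0] = [7, 64, 16]
r4 m[X5→φ3] = [336, 320, 288]
r4 m[X5→φ4] = [48, 320, 288]
r4 m[X1→φ0] = [27, 24, 42]
r4 m[X1→φ1] = [192, 320, 384]
r4 m[X11→φ1] = [3, 7, 3]
r4 m[X11→φ2] = [72, 36, 64]
r5 m[φ0→X5] = [168, 252, 216]
r5 m[φ0→X1] = [192, 320, 384]
r5 m[φ1→X1] = [27, 24, 42]
r5 m[φ1→X11] = [1920, 2304, 2560]
r5 m[φ2→X11] = [3, 7, 3]
r5 m[φ3→X5] = [1, 8, 4]
r5 m[φ4→X5] = [7, 8, 4]
r5 m[X5→φ0] = [7, 64, 16]
r5 m[X5→φ3] = [336, 320, 288]
r5 m[X5→φ4] = [48, 320, 288]
r5 m[X1→φ0] = [27, 24, 42]
r5 m[X1→φ1] = [192, 320, 384]
r5 m[X11→φ1] = [3, 7, 3]
r5 m[X11→φ2] = [72, 36, 64]
r6 m[φ0→X5] = [168, 252, 216]
r6 m[φ0→X1] = [192, 320, 384]
r6 m[φ1→X1] = [27, 24, 42]
r6 m[φ1→X11] = [1920, 2304, 2560]
r6 m[φ2→X11] = [3, 7, 3]
r6 m[φ3→X5] = [1, 8, 4]
r6 m[φ4→X5] = [7, 8, 4]
r6 m[X5→φ0] = [7, 64, 16]
r6 m[X5→φ3] = [1176, 2016, 864]
r6 m[X5→φ4] = [168, 2016, 864]
r6 m[X1→φ0] = [27, 24, 42]
r6 m[X1→φ1] = [192, 320, 384]
r6 m[X11→φ1] = [3, 7, 3]
r6 m[X11→φ2] = [1920, 2304, 2560]
r7 m[φ0→X5] = [168, 252, 216]
r7 m[φ0→X1] = [192, 320, 384]
r7 m[φ1→X1] = [27, 24, 42]
r7 m[φ1→X11] = [1920, 2304, 2560]
r7 m[φ2→X11] = [3, 7, 3]
r7 m[φ3→X5] = [1, 8, 4]
r7 m[φ4→X5] = [7, 8, 4]
r7 m[X5→φ0] = [7, 64, 16]
r7 m[X5→φ3] = [1176, 2016, 864]
r7 m[X5→φ4] = [168, 2016, 864]
r7 m[X1→φ0] = [27, 24, 42]
r7 m[X1→φ1] = [192, 320, 384]
r7 m[X11→φ1] = [3, 7, 3]
r7 m[X11→φ2] = [1920, 2304, 2560]
fixed point reached at round 7
b[X1] = ⊗ incoming = [5184, 7680, 16128]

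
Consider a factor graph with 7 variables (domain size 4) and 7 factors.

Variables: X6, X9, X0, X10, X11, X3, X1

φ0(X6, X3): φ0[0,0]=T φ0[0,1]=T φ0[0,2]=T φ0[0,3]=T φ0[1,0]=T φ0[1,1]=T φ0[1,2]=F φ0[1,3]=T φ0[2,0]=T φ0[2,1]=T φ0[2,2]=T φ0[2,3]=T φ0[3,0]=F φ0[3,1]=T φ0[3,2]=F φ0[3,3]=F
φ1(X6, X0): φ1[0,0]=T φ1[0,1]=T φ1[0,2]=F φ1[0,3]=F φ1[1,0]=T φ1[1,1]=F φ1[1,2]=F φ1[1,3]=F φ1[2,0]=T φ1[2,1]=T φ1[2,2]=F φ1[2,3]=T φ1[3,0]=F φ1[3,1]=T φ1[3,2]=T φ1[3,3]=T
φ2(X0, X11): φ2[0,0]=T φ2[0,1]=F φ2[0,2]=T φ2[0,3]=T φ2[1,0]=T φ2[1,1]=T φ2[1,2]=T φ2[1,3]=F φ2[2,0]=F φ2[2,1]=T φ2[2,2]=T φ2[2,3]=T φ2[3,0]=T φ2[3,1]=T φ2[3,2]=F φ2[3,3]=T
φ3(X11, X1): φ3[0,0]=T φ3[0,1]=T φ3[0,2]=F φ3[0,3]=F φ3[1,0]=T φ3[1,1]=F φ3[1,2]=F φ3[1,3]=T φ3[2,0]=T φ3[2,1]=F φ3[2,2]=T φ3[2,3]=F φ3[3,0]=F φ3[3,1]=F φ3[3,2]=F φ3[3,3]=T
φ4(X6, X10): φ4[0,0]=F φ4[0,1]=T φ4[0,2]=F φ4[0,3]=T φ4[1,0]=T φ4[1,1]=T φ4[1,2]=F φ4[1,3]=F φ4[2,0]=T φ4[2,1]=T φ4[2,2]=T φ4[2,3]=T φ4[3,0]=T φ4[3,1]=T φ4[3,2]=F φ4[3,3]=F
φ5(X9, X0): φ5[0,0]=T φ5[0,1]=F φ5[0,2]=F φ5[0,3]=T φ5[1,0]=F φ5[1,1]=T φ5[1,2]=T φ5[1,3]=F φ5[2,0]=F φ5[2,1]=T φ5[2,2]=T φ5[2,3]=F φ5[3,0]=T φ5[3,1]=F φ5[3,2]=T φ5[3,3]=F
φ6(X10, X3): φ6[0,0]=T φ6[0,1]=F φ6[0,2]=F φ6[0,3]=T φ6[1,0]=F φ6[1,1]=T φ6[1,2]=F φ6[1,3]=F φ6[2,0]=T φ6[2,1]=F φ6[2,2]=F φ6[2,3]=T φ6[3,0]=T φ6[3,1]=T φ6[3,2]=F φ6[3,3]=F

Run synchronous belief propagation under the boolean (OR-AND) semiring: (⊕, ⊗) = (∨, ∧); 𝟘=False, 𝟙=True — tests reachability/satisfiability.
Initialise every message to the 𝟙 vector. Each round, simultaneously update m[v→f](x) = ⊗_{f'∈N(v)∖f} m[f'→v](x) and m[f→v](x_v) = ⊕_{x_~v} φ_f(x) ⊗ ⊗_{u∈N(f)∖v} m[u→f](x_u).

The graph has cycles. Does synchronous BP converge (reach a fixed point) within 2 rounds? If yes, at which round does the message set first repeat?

init: all messages = 𝟙 over 4 values
r1 m[φ0→X6] = [T, T, T, T]
r1 m[φ0→X3] = [T, T, T, T]
r1 m[φ1→X6] = [T, T, T, T]
r1 m[φ1→X0] = [T, T, T, T]
r1 m[φ2→X0] = [T, T, T, T]
r1 m[φ2→X11] = [T, T, T, T]
r1 m[φ3→X11] = [T, T, T, T]
r1 m[φ3→X1] = [T, T, T, T]
r1 m[φ4→X6] = [T, T, T, T]
r1 m[φ4→X10] = [T, T, T, T]
r1 m[φ5→X9] = [T, T, T, T]
r1 m[φ5→X0] = [T, T, T, T]
r1 m[φ6→X10] = [T, T, T, T]
r1 m[φ6→X3] = [T, T, F, T]
r1 m[X6→φ0] = [T, T, T, T]
r1 m[X6→φ1] = [T, T, T, T]
r1 m[X6→φ4] = [T, T, T, T]
r1 m[X9→φ5] = [T, T, T, T]
r1 m[X0→φ1] = [T, T, T, T]
r1 m[X0→φ2] = [T, T, T, T]
r1 m[X0→φ5] = [T, T, T, T]
r1 m[X10→φ4] = [T, T, T, T]
r1 m[X10→φ6] = [T, T, T, T]
r1 m[X11→φ2] = [T, T, T, T]
r1 m[X11→φ3] = [T, T, T, T]
r1 m[X3→φ0] = [T, T, T, T]
r1 m[X3→φ6] = [T, T, T, T]
r1 m[X1→φ3] = [T, T, T, T]
r2 m[φ0→X6] = [T, T, T, T]
r2 m[φ0→X3] = [T, T, T, T]
r2 m[φ1→X6] = [T, T, T, T]
r2 m[φ1→X0] = [T, T, T, T]
r2 m[φ2→X0] = [T, T, T, T]
r2 m[φ2→X11] = [T, T, T, T]
r2 m[φ3→X11] = [T, T, T, T]
r2 m[φ3→X1] = [T, T, T, T]
r2 m[φ4→X6] = [T, T, T, T]
r2 m[φ4→X10] = [T, T, T, T]
r2 m[φ5→X9] = [T, T, T, T]
r2 m[φ5→X0] = [T, T, T, T]
r2 m[φ6→X10] = [T, T, T, T]
r2 m[φ6→X3] = [T, T, F, T]
r2 m[X6→φ0] = [T, T, T, T]
r2 m[X6→φ1] = [T, T, T, T]
r2 m[X6→φ4] = [T, T, T, T]
r2 m[X9→φ5] = [T, T, T, T]
r2 m[X0→φ1] = [T, T, T, T]
r2 m[X0→φ2] = [T, T, T, T]
r2 m[X0→φ5] = [T, T, T, T]
r2 m[X10→φ4] = [T, T, T, T]
r2 m[X10→φ6] = [T, T, T, T]
r2 m[X11→φ2] = [T, T, T, T]
r2 m[X11→φ3] = [T, T, T, T]
r2 m[X3→φ0] = [T, T, F, T]
r2 m[X3→φ6] = [T, T, T, T]
r2 m[X1→φ3] = [T, T, T, T]
no fixed point within 2 rounds

NOT CONVERGED within 2 rounds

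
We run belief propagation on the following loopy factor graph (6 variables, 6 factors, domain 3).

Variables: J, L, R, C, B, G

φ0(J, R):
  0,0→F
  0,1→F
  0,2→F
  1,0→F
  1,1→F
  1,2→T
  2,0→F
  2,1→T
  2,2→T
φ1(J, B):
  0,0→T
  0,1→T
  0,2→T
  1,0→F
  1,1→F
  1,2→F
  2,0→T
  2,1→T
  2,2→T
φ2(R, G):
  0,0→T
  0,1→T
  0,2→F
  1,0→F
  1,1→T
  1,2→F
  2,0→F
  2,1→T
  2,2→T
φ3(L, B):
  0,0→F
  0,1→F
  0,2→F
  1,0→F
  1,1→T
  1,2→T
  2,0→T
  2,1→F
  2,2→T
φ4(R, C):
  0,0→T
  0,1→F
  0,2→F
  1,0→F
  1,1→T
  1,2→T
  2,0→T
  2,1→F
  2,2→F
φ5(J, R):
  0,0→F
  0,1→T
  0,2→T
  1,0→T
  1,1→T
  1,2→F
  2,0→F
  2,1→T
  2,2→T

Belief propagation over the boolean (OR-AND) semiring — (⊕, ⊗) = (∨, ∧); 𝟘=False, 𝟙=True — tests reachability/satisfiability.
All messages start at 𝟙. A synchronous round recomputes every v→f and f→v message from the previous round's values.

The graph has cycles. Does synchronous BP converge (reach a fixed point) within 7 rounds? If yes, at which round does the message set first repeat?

CONVERGED at round 5

init: all messages = 𝟙 over 3 values
r1 m[φ0→J] = [F, T, T]
r1 m[φ0→R] = [F, T, T]
r1 m[φ1→J] = [T, F, T]
r1 m[φ1→B] = [T, T, T]
r1 m[φ2→R] = [T, T, T]
r1 m[φ2→G] = [T, T, T]
r1 m[φ3→L] = [F, T, T]
r1 m[φ3→B] = [T, T, T]
r1 m[φ4→R] = [T, T, T]
r1 m[φ4→C] = [T, T, T]
r1 m[φ5→J] = [T, T, T]
r1 m[φ5→R] = [T, T, T]
r1 m[J→φ0] = [T, T, T]
r1 m[J→φ1] = [T, T, T]
r1 m[J→φ5] = [T, T, T]
r1 m[L→φ3] = [T, T, T]
r1 m[R→φ0] = [T, T, T]
r1 m[R→φ2] = [T, T, T]
r1 m[R→φ4] = [T, T, T]
r1 m[R→φ5] = [T, T, T]
r1 m[C→φ4] = [T, T, T]
r1 m[B→φ1] = [T, T, T]
r1 m[B→φ3] = [T, T, T]
r1 m[G→φ2] = [T, T, T]
r2 m[φ0→J] = [F, T, T]
r2 m[φ0→R] = [F, T, T]
r2 m[φ1→J] = [T, F, T]
r2 m[φ1→B] = [T, T, T]
r2 m[φ2→R] = [T, T, T]
r2 m[φ2→G] = [T, T, T]
r2 m[φ3→L] = [F, T, T]
r2 m[φ3→B] = [T, T, T]
r2 m[φ4→R] = [T, T, T]
r2 m[φ4→C] = [T, T, T]
r2 m[φ5→J] = [T, T, T]
r2 m[φ5→R] = [T, T, T]
r2 m[J→φ0] = [T, F, T]
r2 m[J→φ1] = [F, T, T]
r2 m[J→φ5] = [F, F, T]
r2 m[L→φ3] = [T, T, T]
r2 m[R→φ0] = [T, T, T]
r2 m[R→φ2] = [F, T, T]
r2 m[R→φ4] = [F, T, T]
r2 m[R→φ5] = [F, T, T]
r2 m[C→φ4] = [T, T, T]
r2 m[B→φ1] = [T, T, T]
r2 m[B→φ3] = [T, T, T]
r2 m[G→φ2] = [T, T, T]
r3 m[φ0→J] = [F, T, T]
r3 m[φ0→R] = [F, T, T]
r3 m[φ1→J] = [T, F, T]
r3 m[φ1→B] = [T, T, T]
r3 m[φ2→R] = [T, T, T]
r3 m[φ2→G] = [F, T, T]
r3 m[φ3→L] = [F, T, T]
r3 m[φ3→B] = [T, T, T]
r3 m[φ4→R] = [T, T, T]
r3 m[φ4→C] = [T, T, T]
r3 m[φ5→J] = [T, T, T]
r3 m[φ5→R] = [F, T, T]
r3 m[J→φ0] = [T, F, T]
r3 m[J→φ1] = [F, T, T]
r3 m[J→φ5] = [F, F, T]
r3 m[L→φ3] = [T, T, T]
r3 m[R→φ0] = [T, T, T]
r3 m[R→φ2] = [F, T, T]
r3 m[R→φ4] = [F, T, T]
r3 m[R→φ5] = [F, T, T]
r3 m[C→φ4] = [T, T, T]
r3 m[B→φ1] = [T, T, T]
r3 m[B→φ3] = [T, T, T]
r3 m[G→φ2] = [T, T, T]
r4 m[φ0→J] = [F, T, T]
r4 m[φ0→R] = [F, T, T]
r4 m[φ1→J] = [T, F, T]
r4 m[φ1→B] = [T, T, T]
r4 m[φ2→R] = [T, T, T]
r4 m[φ2→G] = [F, T, T]
r4 m[φ3→L] = [F, T, T]
r4 m[φ3→B] = [T, T, T]
r4 m[φ4→R] = [T, T, T]
r4 m[φ4→C] = [T, T, T]
r4 m[φ5→J] = [T, T, T]
r4 m[φ5→R] = [F, T, T]
r4 m[J→φ0] = [T, F, T]
r4 m[J→φ1] = [F, T, T]
r4 m[J→φ5] = [F, F, T]
r4 m[L→φ3] = [T, T, T]
r4 m[R→φ0] = [F, T, T]
r4 m[R→φ2] = [F, T, T]
r4 m[R→φ4] = [F, T, T]
r4 m[R→φ5] = [F, T, T]
r4 m[C→φ4] = [T, T, T]
r4 m[B→φ1] = [T, T, T]
r4 m[B→φ3] = [T, T, T]
r4 m[G→φ2] = [T, T, T]
r5 m[φ0→J] = [F, T, T]
r5 m[φ0→R] = [F, T, T]
r5 m[φ1→J] = [T, F, T]
r5 m[φ1→B] = [T, T, T]
r5 m[φ2→R] = [T, T, T]
r5 m[φ2→G] = [F, T, T]
r5 m[φ3→L] = [F, T, T]
r5 m[φ3→B] = [T, T, T]
r5 m[φ4→R] = [T, T, T]
r5 m[φ4→C] = [T, T, T]
r5 m[φ5→J] = [T, T, T]
r5 m[φ5→R] = [F, T, T]
r5 m[J→φ0] = [T, F, T]
r5 m[J→φ1] = [F, T, T]
r5 m[J→φ5] = [F, F, T]
r5 m[L→φ3] = [T, T, T]
r5 m[R→φ0] = [F, T, T]
r5 m[R→φ2] = [F, T, T]
r5 m[R→φ4] = [F, T, T]
r5 m[R→φ5] = [F, T, T]
r5 m[C→φ4] = [T, T, T]
r5 m[B→φ1] = [T, T, T]
r5 m[B→φ3] = [T, T, T]
r5 m[G→φ2] = [T, T, T]
fixed point reached at round 5
messages reach a fixed point at round 5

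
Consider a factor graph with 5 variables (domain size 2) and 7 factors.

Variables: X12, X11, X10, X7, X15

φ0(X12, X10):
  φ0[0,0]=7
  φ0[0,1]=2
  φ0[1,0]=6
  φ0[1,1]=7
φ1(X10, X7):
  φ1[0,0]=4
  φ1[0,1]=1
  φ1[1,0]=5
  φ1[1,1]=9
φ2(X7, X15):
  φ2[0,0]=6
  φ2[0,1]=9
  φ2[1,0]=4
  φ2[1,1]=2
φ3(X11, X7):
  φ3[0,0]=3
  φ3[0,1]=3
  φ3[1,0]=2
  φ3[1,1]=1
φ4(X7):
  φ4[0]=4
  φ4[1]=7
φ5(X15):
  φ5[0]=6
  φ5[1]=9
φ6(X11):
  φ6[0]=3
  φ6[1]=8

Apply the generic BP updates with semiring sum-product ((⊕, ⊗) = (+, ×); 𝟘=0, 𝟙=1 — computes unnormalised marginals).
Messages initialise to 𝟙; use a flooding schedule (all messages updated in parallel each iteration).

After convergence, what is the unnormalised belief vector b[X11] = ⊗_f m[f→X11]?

init: all messages = 𝟙 over 2 values
r1 m[φ0→X12] = [9, 13]
r1 m[φ0→X10] = [13, 9]
r1 m[φ1→X10] = [5, 14]
r1 m[φ1→X7] = [9, 10]
r1 m[φ2→X7] = [15, 6]
r1 m[φ2→X15] = [10, 11]
r1 m[φ3→X11] = [6, 3]
r1 m[φ3→X7] = [5, 4]
r1 m[φ4→X7] = [4, 7]
r1 m[φ5→X15] = [6, 9]
r1 m[φ6→X11] = [3, 8]
r1 m[X12→φ0] = [1, 1]
r1 m[X11→φ3] = [1, 1]
r1 m[X11→φ6] = [1, 1]
r1 m[X10→φ0] = [1, 1]
r1 m[X10→φ1] = [1, 1]
r1 m[X7→φ1] = [1, 1]
r1 m[X7→φ2] = [1, 1]
r1 m[X7→φ3] = [1, 1]
r1 m[X7→φ4] = [1, 1]
r1 m[X15→φ2] = [1, 1]
r1 m[X15→φ5] = [1, 1]
r2 m[φ0→X12] = [9, 13]
r2 m[φ0→X10] = [13, 9]
r2 m[φ1→X10] = [5, 14]
r2 m[φ1→X7] = [9, 10]
r2 m[φ2→X7] = [15, 6]
r2 m[φ2→X15] = [10, 11]
r2 m[φ3→X11] = [6, 3]
r2 m[φ3→X7] = [5, 4]
r2 m[φ4→X7] = [4, 7]
r2 m[φ5→X15] = [6, 9]
r2 m[φ6→X11] = [3, 8]
r2 m[X12→φ0] = [1, 1]
r2 m[X11→φ3] = [3, 8]
r2 m[X11→φ6] = [6, 3]
r2 m[X10→φ0] = [5, 14]
r2 m[X10→φ1] = [13, 9]
r2 m[X7→φ1] = [300, 168]
r2 m[X7→φ2] = [180, 280]
r2 m[X7→φ3] = [540, 420]
r2 m[X7→φ4] = [675, 240]
r2 m[X15→φ2] = [6, 9]
r2 m[X15→φ5] = [10, 11]
r3 m[φ0→X12] = [63, 128]
r3 m[φ0→X10] = [13, 9]
r3 m[φ1→X10] = [1368, 3012]
r3 m[φ1→X7] = [97, 94]
r3 m[φ2→X7] = [117, 42]
r3 m[φ2→X15] = [2200, 2180]
r3 m[φ3→X11] = [2880, 1500]
r3 m[φ3→X7] = [25, 17]
r3 m[φ4→X7] = [4, 7]
r3 m[φ5→X15] = [6, 9]
r3 m[φ6→X11] = [3, 8]
r3 m[X12→φ0] = [1, 1]
r3 m[X11→φ3] = [3, 8]
r3 m[X11→φ6] = [6, 3]
r3 m[X10→φ0] = [5, 14]
r3 m[X10→φ1] = [13, 9]
r3 m[X7→φ1] = [300, 168]
r3 m[X7→φ2] = [180, 280]
r3 m[X7→φ3] = [540, 420]
r3 m[X7→φ4] = [675, 240]
r3 m[X15→φ2] = [6, 9]
r3 m[X15→φ5] = [10, 11]
r4 m[φ0→X12] = [63, 128]
r4 m[φ0→X10] = [13, 9]
r4 m[φ1→X10] = [1368, 3012]
r4 m[φ1→X7] = [97, 94]
r4 m[φ2→X7] = [117, 42]
r4 m[φ2→X15] = [2200, 2180]
r4 m[φ3→X11] = [2880, 1500]
r4 m[φ3→X7] = [25, 17]
r4 m[φ4→X7] = [4, 7]
r4 m[φ5→X15] = [6, 9]
r4 m[φ6→X11] = [3, 8]
r4 m[X12→φ0] = [1, 1]
r4 m[X11→φ3] = [3, 8]
r4 m[X11→φ6] = [2880, 1500]
r4 m[X10→φ0] = [1368, 3012]
r4 m[X10→φ1] = [13, 9]
r4 m[X7→φ1] = [11700, 4998]
r4 m[X7→φ2] = [9700, 11186]
r4 m[X7→φ3] = [45396, 27636]
r4 m[X7→φ4] = [283725, 67116]
r4 m[X15→φ2] = [6, 9]
r4 m[X15→φ5] = [2200, 2180]
r5 m[φ0→X12] = [15600, 29292]
r5 m[φ0→X10] = [13, 9]
r5 m[φ1→X10] = [51798, 103482]
r5 m[φ1→X7] = [97, 94]
r5 m[φ2→X7] = [117, 42]
r5 m[φ2→X15] = [102944, 109672]
r5 m[φ3→X11] = [219096, 118428]
r5 m[φ3→X7] = [25, 17]
r5 m[φ4→X7] = [4, 7]
r5 m[φ5→X15] = [6, 9]
r5 m[φ6→X11] = [3, 8]
r5 m[X12→φ0] = [1, 1]
r5 m[X11→φ3] = [3, 8]
r5 m[X11→φ6] = [2880, 1500]
r5 m[X10→φ0] = [1368, 3012]
r5 m[X10→φ1] = [13, 9]
r5 m[X7→φ1] = [11700, 4998]
r5 m[X7→φ2] = [9700, 11186]
r5 m[X7→φ3] = [45396, 27636]
r5 m[X7→φ4] = [283725, 67116]
r5 m[X15→φ2] = [6, 9]
r5 m[X15→φ5] = [2200, 2180]
r6 m[φ0→X12] = [15600, 29292]
r6 m[φ0→X10] = [13, 9]
r6 m[φ1→X10] = [51798, 103482]
r6 m[φ1→X7] = [97, 94]
r6 m[φ2→X7] = [117, 42]
r6 m[φ2→X15] = [102944, 109672]
r6 m[φ3→X11] = [219096, 118428]
r6 m[φ3→X7] = [25, 17]
r6 m[φ4→X7] = [4, 7]
r6 m[φ5→X15] = [6, 9]
r6 m[φ6→X11] = [3, 8]
r6 m[X12→φ0] = [1, 1]
r6 m[X11→φ3] = [3, 8]
r6 m[X11→φ6] = [219096, 118428]
r6 m[X10→φ0] = [51798, 103482]
r6 m[X10→φ1] = [13, 9]
r6 m[X7→φ1] = [11700, 4998]
r6 m[X7→φ2] = [9700, 11186]
r6 m[X7→φ3] = [45396, 27636]
r6 m[X7→φ4] = [283725, 67116]
r6 m[X15→φ2] = [6, 9]
r6 m[X15→φ5] = [102944, 109672]
r7 m[φ0→X12] = [569550, 1035162]
r7 m[φ0→X10] = [13, 9]
r7 m[φ1→X10] = [51798, 103482]
r7 m[φ1→X7] = [97, 94]
r7 m[φ2→X7] = [117, 42]
r7 m[φ2→X15] = [102944, 109672]
r7 m[φ3→X11] = [219096, 118428]
r7 m[φ3→X7] = [25, 17]
r7 m[φ4→X7] = [4, 7]
r7 m[φ5→X15] = [6, 9]
r7 m[φ6→X11] = [3, 8]
r7 m[X12→φ0] = [1, 1]
r7 m[X11→φ3] = [3, 8]
r7 m[X11→φ6] = [219096, 118428]
r7 m[X10→φ0] = [51798, 103482]
r7 m[X10→φ1] = [13, 9]
r7 m[X7→φ1] = [11700, 4998]
r7 m[X7→φ2] = [9700, 11186]
r7 m[X7→φ3] = [45396, 27636]
r7 m[X7→φ4] = [283725, 67116]
r7 m[X15→φ2] = [6, 9]
r7 m[X15→φ5] = [102944, 109672]
r8 m[φ0→X12] = [569550, 1035162]
r8 m[φ0→X10] = [13, 9]
r8 m[φ1→X10] = [51798, 103482]
r8 m[φ1→X7] = [97, 94]
r8 m[φ2→X7] = [117, 42]
r8 m[φ2→X15] = [102944, 109672]
r8 m[φ3→X11] = [219096, 118428]
r8 m[φ3→X7] = [25, 17]
r8 m[φ4→X7] = [4, 7]
r8 m[φ5→X15] = [6, 9]
r8 m[φ6→X11] = [3, 8]
r8 m[X12→φ0] = [1, 1]
r8 m[X11→φ3] = [3, 8]
r8 m[X11→φ6] = [219096, 118428]
r8 m[X10→φ0] = [51798, 103482]
r8 m[X10→φ1] = [13, 9]
r8 m[X7→φ1] = [11700, 4998]
r8 m[X7→φ2] = [9700, 11186]
r8 m[X7→φ3] = [45396, 27636]
r8 m[X7→φ4] = [283725, 67116]
r8 m[X15→φ2] = [6, 9]
r8 m[X15→φ5] = [102944, 109672]
fixed point reached at round 8
b[X11] = ⊗ incoming = [657288, 947424]

b[X11] = [657288, 947424]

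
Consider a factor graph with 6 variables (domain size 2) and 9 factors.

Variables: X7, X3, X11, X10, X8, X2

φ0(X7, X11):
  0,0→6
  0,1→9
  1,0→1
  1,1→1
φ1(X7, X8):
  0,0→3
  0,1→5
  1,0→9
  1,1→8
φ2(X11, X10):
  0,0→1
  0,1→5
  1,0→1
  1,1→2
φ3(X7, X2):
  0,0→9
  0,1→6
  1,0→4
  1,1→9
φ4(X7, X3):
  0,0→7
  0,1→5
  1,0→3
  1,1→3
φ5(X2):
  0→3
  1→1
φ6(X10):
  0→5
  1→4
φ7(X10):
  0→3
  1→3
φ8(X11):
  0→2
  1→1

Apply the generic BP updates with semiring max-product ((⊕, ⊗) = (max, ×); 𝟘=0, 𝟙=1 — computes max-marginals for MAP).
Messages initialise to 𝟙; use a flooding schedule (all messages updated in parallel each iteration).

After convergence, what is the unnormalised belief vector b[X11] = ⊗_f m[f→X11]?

b[X11] = [680400, 204120]

init: all messages = 𝟙 over 2 values
r1 m[φ0→X7] = [9, 1]
r1 m[φ0→X11] = [6, 9]
r1 m[φ1→X7] = [5, 9]
r1 m[φ1→X8] = [9, 8]
r1 m[φ2→X11] = [5, 2]
r1 m[φ2→X10] = [1, 5]
r1 m[φ3→X7] = [9, 9]
r1 m[φ3→X2] = [9, 9]
r1 m[φ4→X7] = [7, 3]
r1 m[φ4→X3] = [7, 5]
r1 m[φ5→X2] = [3, 1]
r1 m[φ6→X10] = [5, 4]
r1 m[φ7→X10] = [3, 3]
r1 m[φ8→X11] = [2, 1]
r1 m[X7→φ0] = [1, 1]
r1 m[X7→φ1] = [1, 1]
r1 m[X7→φ3] = [1, 1]
r1 m[X7→φ4] = [1, 1]
r1 m[X3→φ4] = [1, 1]
r1 m[X11→φ0] = [1, 1]
r1 m[X11→φ2] = [1, 1]
r1 m[X11→φ8] = [1, 1]
r1 m[X10→φ2] = [1, 1]
r1 m[X10→φ6] = [1, 1]
r1 m[X10→φ7] = [1, 1]
r1 m[X8→φ1] = [1, 1]
r1 m[X2→φ3] = [1, 1]
r1 m[X2→φ5] = [1, 1]
r2 m[φ0→X7] = [9, 1]
r2 m[φ0→X11] = [6, 9]
r2 m[φ1→X7] = [5, 9]
r2 m[φ1→X8] = [9, 8]
r2 m[φ2→X11] = [5, 2]
r2 m[φ2→X10] = [1, 5]
r2 m[φ3→X7] = [9, 9]
r2 m[φ3→X2] = [9, 9]
r2 m[φ4→X7] = [7, 3]
r2 m[φ4→X3] = [7, 5]
r2 m[φ5→X2] = [3, 1]
r2 m[φ6→X10] = [5, 4]
r2 m[φ7→X10] = [3, 3]
r2 m[φ8→X11] = [2, 1]
r2 m[X7→φ0] = [315, 243]
r2 m[X7→φ1] = [567, 27]
r2 m[X7→φ3] = [315, 27]
r2 m[X7→φ4] = [405, 81]
r2 m[X3→φ4] = [1, 1]
r2 m[X11→φ0] = [10, 2]
r2 m[X11→φ2] = [12, 9]
r2 m[X11→φ8] = [30, 18]
r2 m[X10→φ2] = [15, 12]
r2 m[X10→φ6] = [3, 15]
r2 m[X10→φ7] = [5, 20]
r2 m[X8→φ1] = [1, 1]
r2 m[X2→φ3] = [3, 1]
r2 m[X2→φ5] = [9, 9]
r3 m[φ0→X7] = [60, 10]
r3 m[φ0→X11] = [1890, 2835]
r3 m[φ1→X7] = [5, 9]
r3 m[φ1→X8] = [1701, 2835]
r3 m[φ2→X11] = [60, 24]
r3 m[φ2→X10] = [12, 60]
r3 m[φ3→X7] = [27, 12]
r3 m[φ3→X2] = [2835, 1890]
r3 m[φ4→X7] = [7, 3]
r3 m[φ4→X3] = [2835, 2025]
r3 m[φ5→X2] = [3, 1]
r3 m[φ6→X10] = [5, 4]
r3 m[φ7→X10] = [3, 3]
r3 m[φ8→X11] = [2, 1]
r3 m[X7→φ0] = [315, 243]
r3 m[X7→φ1] = [567, 27]
r3 m[X7→φ3] = [315, 27]
r3 m[X7→φ4] = [405, 81]
r3 m[X3→φ4] = [1, 1]
r3 m[X11→φ0] = [10, 2]
r3 m[X11→φ2] = [12, 9]
r3 m[X11→φ8] = [30, 18]
r3 m[X10→φ2] = [15, 12]
r3 m[X10→φ6] = [3, 15]
r3 m[X10→φ7] = [5, 20]
r3 m[X8→φ1] = [1, 1]
r3 m[X2→φ3] = [3, 1]
r3 m[X2→φ5] = [9, 9]
r4 m[φ0→X7] = [60, 10]
r4 m[φ0→X11] = [1890, 2835]
r4 m[φ1→X7] = [5, 9]
r4 m[φ1→X8] = [1701, 2835]
r4 m[φ2→X11] = [60, 24]
r4 m[φ2→X10] = [12, 60]
r4 m[φ3→X7] = [27, 12]
r4 m[φ3→X2] = [2835, 1890]
r4 m[φ4→X7] = [7, 3]
r4 m[φ4→X3] = [2835, 2025]
r4 m[φ5→X2] = [3, 1]
r4 m[φ6→X10] = [5, 4]
r4 m[φ7→X10] = [3, 3]
r4 m[φ8→X11] = [2, 1]
r4 m[X7→φ0] = [945, 324]
r4 m[X7→φ1] = [11340, 360]
r4 m[X7→φ3] = [2100, 270]
r4 m[X7→φ4] = [8100, 1080]
r4 m[X3→φ4] = [1, 1]
r4 m[X11→φ0] = [120, 24]
r4 m[X11→φ2] = [3780, 2835]
r4 m[X11→φ8] = [113400, 68040]
r4 m[X10→φ2] = [15, 12]
r4 m[X10→φ6] = [36, 180]
r4 m[X10→φ7] = [60, 240]
r4 m[X8→φ1] = [1, 1]
r4 m[X2→φ3] = [3, 1]
r4 m[X2→φ5] = [2835, 1890]
r5 m[φ0→X7] = [720, 120]
r5 m[φ0→X11] = [5670, 8505]
r5 m[φ1→X7] = [5, 9]
r5 m[φ1→X8] = [34020, 56700]
r5 m[φ2→X11] = [60, 24]
r5 m[φ2→X10] = [3780, 18900]
r5 m[φ3→X7] = [27, 12]
r5 m[φ3→X2] = [18900, 12600]
r5 m[φ4→X7] = [7, 3]
r5 m[φ4→X3] = [56700, 40500]
r5 m[φ5→X2] = [3, 1]
r5 m[φ6→X10] = [5, 4]
r5 m[φ7→X10] = [3, 3]
r5 m[φ8→X11] = [2, 1]
r5 m[X7→φ0] = [945, 324]
r5 m[X7→φ1] = [11340, 360]
r5 m[X7→φ3] = [2100, 270]
r5 m[X7→φ4] = [8100, 1080]
r5 m[X3→φ4] = [1, 1]
r5 m[X11→φ0] = [120, 24]
r5 m[X11→φ2] = [3780, 2835]
r5 m[X11→φ8] = [113400, 68040]
r5 m[X10→φ2] = [15, 12]
r5 m[X10→φ6] = [36, 180]
r5 m[X10→φ7] = [60, 240]
r5 m[X8→φ1] = [1, 1]
r5 m[X2→φ3] = [3, 1]
r5 m[X2→φ5] = [2835, 1890]
r6 m[φ0→X7] = [720, 120]
r6 m[φ0→X11] = [5670, 8505]
r6 m[φ1→X7] = [5, 9]
r6 m[φ1→X8] = [34020, 56700]
r6 m[φ2→X11] = [60, 24]
r6 m[φ2→X10] = [3780, 18900]
r6 m[φ3→X7] = [27, 12]
r6 m[φ3→X2] = [18900, 12600]
r6 m[φ4→X7] = [7, 3]
r6 m[φ4→X3] = [56700, 40500]
r6 m[φ5→X2] = [3, 1]
r6 m[φ6→X10] = [5, 4]
r6 m[φ7→X10] = [3, 3]
r6 m[φ8→X11] = [2, 1]
r6 m[X7→φ0] = [945, 324]
r6 m[X7→φ1] = [136080, 4320]
r6 m[X7→φ3] = [25200, 3240]
r6 m[X7→φ4] = [97200, 12960]
r6 m[X3→φ4] = [1, 1]
r6 m[X11→φ0] = [120, 24]
r6 m[X11→φ2] = [11340, 8505]
r6 m[X11→φ8] = [340200, 204120]
r6 m[X10→φ2] = [15, 12]
r6 m[X10→φ6] = [11340, 56700]
r6 m[X10→φ7] = [18900, 75600]
r6 m[X8→φ1] = [1, 1]
r6 m[X2→φ3] = [3, 1]
r6 m[X2→φ5] = [18900, 12600]
r7 m[φ0→X7] = [720, 120]
r7 m[φ0→X11] = [5670, 8505]
r7 m[φ1→X7] = [5, 9]
r7 m[φ1→X8] = [408240, 680400]
r7 m[φ2→X11] = [60, 24]
r7 m[φ2→X10] = [11340, 56700]
r7 m[φ3→X7] = [27, 12]
r7 m[φ3→X2] = [226800, 151200]
r7 m[φ4→X7] = [7, 3]
r7 m[φ4→X3] = [680400, 486000]
r7 m[φ5→X2] = [3, 1]
r7 m[φ6→X10] = [5, 4]
r7 m[φ7→X10] = [3, 3]
r7 m[φ8→X11] = [2, 1]
r7 m[X7→φ0] = [945, 324]
r7 m[X7→φ1] = [136080, 4320]
r7 m[X7→φ3] = [25200, 3240]
r7 m[X7→φ4] = [97200, 12960]
r7 m[X3→φ4] = [1, 1]
r7 m[X11→φ0] = [120, 24]
r7 m[X11→φ2] = [11340, 8505]
r7 m[X11→φ8] = [340200, 204120]
r7 m[X10→φ2] = [15, 12]
r7 m[X10→φ6] = [11340, 56700]
r7 m[X10→φ7] = [18900, 75600]
r7 m[X8→φ1] = [1, 1]
r7 m[X2→φ3] = [3, 1]
r7 m[X2→φ5] = [18900, 12600]
r8 m[φ0→X7] = [720, 120]
r8 m[φ0→X11] = [5670, 8505]
r8 m[φ1→X7] = [5, 9]
r8 m[φ1→X8] = [408240, 680400]
r8 m[φ2→X11] = [60, 24]
r8 m[φ2→X10] = [11340, 56700]
r8 m[φ3→X7] = [27, 12]
r8 m[φ3→X2] = [226800, 151200]
r8 m[φ4→X7] = [7, 3]
r8 m[φ4→X3] = [680400, 486000]
r8 m[φ5→X2] = [3, 1]
r8 m[φ6→X10] = [5, 4]
r8 m[φ7→X10] = [3, 3]
r8 m[φ8→X11] = [2, 1]
r8 m[X7→φ0] = [945, 324]
r8 m[X7→φ1] = [136080, 4320]
r8 m[X7→φ3] = [25200, 3240]
r8 m[X7→φ4] = [97200, 12960]
r8 m[X3→φ4] = [1, 1]
r8 m[X11→φ0] = [120, 24]
r8 m[X11→φ2] = [11340, 8505]
r8 m[X11→φ8] = [340200, 204120]
r8 m[X10→φ2] = [15, 12]
r8 m[X10→φ6] = [34020, 170100]
r8 m[X10→φ7] = [56700, 226800]
r8 m[X8→φ1] = [1, 1]
r8 m[X2→φ3] = [3, 1]
r8 m[X2→φ5] = [226800, 151200]
r9 m[φ0→X7] = [720, 120]
r9 m[φ0→X11] = [5670, 8505]
r9 m[φ1→X7] = [5, 9]
r9 m[φ1→X8] = [408240, 680400]
r9 m[φ2→X11] = [60, 24]
r9 m[φ2→X10] = [11340, 56700]
r9 m[φ3→X7] = [27, 12]
r9 m[φ3→X2] = [226800, 151200]
r9 m[φ4→X7] = [7, 3]
r9 m[φ4→X3] = [680400, 486000]
r9 m[φ5→X2] = [3, 1]
r9 m[φ6→X10] = [5, 4]
r9 m[φ7→X10] = [3, 3]
r9 m[φ8→X11] = [2, 1]
r9 m[X7→φ0] = [945, 324]
r9 m[X7→φ1] = [136080, 4320]
r9 m[X7→φ3] = [25200, 3240]
r9 m[X7→φ4] = [97200, 12960]
r9 m[X3→φ4] = [1, 1]
r9 m[X11→φ0] = [120, 24]
r9 m[X11→φ2] = [11340, 8505]
r9 m[X11→φ8] = [340200, 204120]
r9 m[X10→φ2] = [15, 12]
r9 m[X10→φ6] = [34020, 170100]
r9 m[X10→φ7] = [56700, 226800]
r9 m[X8→φ1] = [1, 1]
r9 m[X2→φ3] = [3, 1]
r9 m[X2→φ5] = [226800, 151200]
fixed point reached at round 9
b[X11] = ⊗ incoming = [680400, 204120]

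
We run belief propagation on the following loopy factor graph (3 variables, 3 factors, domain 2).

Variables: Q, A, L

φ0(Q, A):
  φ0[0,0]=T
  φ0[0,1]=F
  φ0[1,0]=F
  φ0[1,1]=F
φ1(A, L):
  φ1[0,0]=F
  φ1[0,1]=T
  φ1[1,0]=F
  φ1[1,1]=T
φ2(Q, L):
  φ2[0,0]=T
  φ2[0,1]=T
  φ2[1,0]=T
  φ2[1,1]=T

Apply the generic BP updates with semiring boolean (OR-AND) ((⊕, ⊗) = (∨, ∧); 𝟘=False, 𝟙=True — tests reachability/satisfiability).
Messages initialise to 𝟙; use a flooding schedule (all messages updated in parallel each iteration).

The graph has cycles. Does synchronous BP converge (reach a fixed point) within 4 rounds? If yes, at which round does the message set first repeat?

CONVERGED at round 3

init: all messages = 𝟙 over 2 values
r1 m[φ0→Q] = [T, F]
r1 m[φ0→A] = [T, F]
r1 m[φ1→A] = [T, T]
r1 m[φ1→L] = [F, T]
r1 m[φ2→Q] = [T, T]
r1 m[φ2→L] = [T, T]
r1 m[Q→φ0] = [T, T]
r1 m[Q→φ2] = [T, T]
r1 m[A→φ0] = [T, T]
r1 m[A→φ1] = [T, T]
r1 m[L→φ1] = [T, T]
r1 m[L→φ2] = [T, T]
r2 m[φ0→Q] = [T, F]
r2 m[φ0→A] = [T, F]
r2 m[φ1→A] = [T, T]
r2 m[φ1→L] = [F, T]
r2 m[φ2→Q] = [T, T]
r2 m[φ2→L] = [T, T]
r2 m[Q→φ0] = [T, T]
r2 m[Q→φ2] = [T, F]
r2 m[A→φ0] = [T, T]
r2 m[A→φ1] = [T, F]
r2 m[L→φ1] = [T, T]
r2 m[L→φ2] = [F, T]
r3 m[φ0→Q] = [T, F]
r3 m[φ0→A] = [T, F]
r3 m[φ1→A] = [T, T]
r3 m[φ1→L] = [F, T]
r3 m[φ2→Q] = [T, T]
r3 m[φ2→L] = [T, T]
r3 m[Q→φ0] = [T, T]
r3 m[Q→φ2] = [T, F]
r3 m[A→φ0] = [T, T]
r3 m[A→φ1] = [T, F]
r3 m[L→φ1] = [T, T]
r3 m[L→φ2] = [F, T]
fixed point reached at round 3
messages reach a fixed point at round 3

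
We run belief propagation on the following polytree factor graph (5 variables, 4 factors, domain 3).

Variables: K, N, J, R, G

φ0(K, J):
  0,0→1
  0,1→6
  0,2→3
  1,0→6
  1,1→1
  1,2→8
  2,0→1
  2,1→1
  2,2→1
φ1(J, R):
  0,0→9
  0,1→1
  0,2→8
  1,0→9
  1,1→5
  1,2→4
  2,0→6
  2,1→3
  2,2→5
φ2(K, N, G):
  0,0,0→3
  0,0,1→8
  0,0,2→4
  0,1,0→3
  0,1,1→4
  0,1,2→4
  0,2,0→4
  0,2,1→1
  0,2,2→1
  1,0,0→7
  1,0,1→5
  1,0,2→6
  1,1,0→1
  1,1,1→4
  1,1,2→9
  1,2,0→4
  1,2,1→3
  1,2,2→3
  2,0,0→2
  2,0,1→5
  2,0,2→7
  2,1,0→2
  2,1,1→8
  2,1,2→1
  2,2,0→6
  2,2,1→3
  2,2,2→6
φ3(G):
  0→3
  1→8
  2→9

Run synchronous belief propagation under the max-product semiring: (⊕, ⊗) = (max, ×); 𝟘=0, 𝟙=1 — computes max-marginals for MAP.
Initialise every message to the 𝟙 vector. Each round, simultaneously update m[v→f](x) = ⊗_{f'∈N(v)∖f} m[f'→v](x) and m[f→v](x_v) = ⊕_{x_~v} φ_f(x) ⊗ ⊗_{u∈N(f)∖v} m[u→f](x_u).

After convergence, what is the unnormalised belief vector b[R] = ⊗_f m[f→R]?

init: all messages = 𝟙 over 3 values
r1 m[φ0→K] = [6, 8, 1]
r1 m[φ0→J] = [6, 6, 8]
r1 m[φ1→J] = [9, 9, 6]
r1 m[φ1→R] = [9, 5, 8]
r1 m[φ2→K] = [8, 9, 8]
r1 m[φ2→N] = [8, 9, 6]
r1 m[φ2→G] = [7, 8, 9]
r1 m[φ3→G] = [3, 8, 9]
r1 m[K→φ0] = [1, 1, 1]
r1 m[K→φ2] = [1, 1, 1]
r1 m[N→φ2] = [1, 1, 1]
r1 m[J→φ0] = [1, 1, 1]
r1 m[J→φ1] = [1, 1, 1]
r1 m[R→φ1] = [1, 1, 1]
r1 m[G→φ2] = [1, 1, 1]
r1 m[G→φ3] = [1, 1, 1]
r2 m[φ0→K] = [6, 8, 1]
r2 m[φ0→J] = [6, 6, 8]
r2 m[φ1→J] = [9, 9, 6]
r2 m[φ1→R] = [9, 5, 8]
r2 m[φ2→K] = [8, 9, 8]
r2 m[φ2→N] = [8, 9, 6]
r2 m[φ2→G] = [7, 8, 9]
r2 m[φ3→G] = [3, 8, 9]
r2 m[K→φ0] = [8, 9, 8]
r2 m[K→φ2] = [6, 8, 1]
r2 m[N→φ2] = [1, 1, 1]
r2 m[J→φ0] = [9, 9, 6]
r2 m[J→φ1] = [6, 6, 8]
r2 m[R→φ1] = [1, 1, 1]
r2 m[G→φ2] = [3, 8, 9]
r2 m[G→φ3] = [7, 8, 9]
r3 m[φ0→K] = [54, 54, 9]
r3 m[φ0→J] = [54, 48, 72]
r3 m[φ1→J] = [9, 9, 6]
r3 m[φ1→R] = [54, 30, 48]
r3 m[φ2→K] = [64, 81, 64]
r3 m[φ2→N] = [432, 648, 216]
r3 m[φ2→G] = [56, 48, 72]
r3 m[φ3→G] = [3, 8, 9]
r3 m[K→φ0] = [8, 9, 8]
r3 m[K→φ2] = [6, 8, 1]
r3 m[N→φ2] = [1, 1, 1]
r3 m[J→φ0] = [9, 9, 6]
r3 m[J→φ1] = [6, 6, 8]
r3 m[R→φ1] = [1, 1, 1]
r3 m[G→φ2] = [3, 8, 9]
r3 m[G→φ3] = [7, 8, 9]
r4 m[φ0→K] = [54, 54, 9]
r4 m[φ0→J] = [54, 48, 72]
r4 m[φ1→J] = [9, 9, 6]
r4 m[φ1→R] = [54, 30, 48]
r4 m[φ2→K] = [64, 81, 64]
r4 m[φ2→N] = [432, 648, 216]
r4 m[φ2→G] = [56, 48, 72]
r4 m[φ3→G] = [3, 8, 9]
r4 m[K→φ0] = [64, 81, 64]
r4 m[K→φ2] = [54, 54, 9]
r4 m[N→φ2] = [1, 1, 1]
r4 m[J→φ0] = [9, 9, 6]
r4 m[J→φ1] = [54, 48, 72]
r4 m[R→φ1] = [1, 1, 1]
r4 m[G→φ2] = [3, 8, 9]
r4 m[G→φ3] = [56, 48, 72]
r5 m[φ0→K] = [54, 54, 9]
r5 m[φ0→J] = [486, 384, 648]
r5 m[φ1→J] = [9, 9, 6]
r5 m[φ1→R] = [486, 240, 432]
r5 m[φ2→K] = [64, 81, 64]
r5 m[φ2→N] = [3456, 4374, 1458]
r5 m[φ2→G] = [378, 432, 486]
r5 m[φ3→G] = [3, 8, 9]
r5 m[K→φ0] = [64, 81, 64]
r5 m[K→φ2] = [54, 54, 9]
r5 m[N→φ2] = [1, 1, 1]
r5 m[J→φ0] = [9, 9, 6]
r5 m[J→φ1] = [54, 48, 72]
r5 m[R→φ1] = [1, 1, 1]
r5 m[G→φ2] = [3, 8, 9]
r5 m[G→φ3] = [56, 48, 72]
r6 m[φ0→K] = [54, 54, 9]
r6 m[φ0→J] = [486, 384, 648]
r6 m[φ1→J] = [9, 9, 6]
r6 m[φ1→R] = [486, 240, 432]
r6 m[φ2→K] = [64, 81, 64]
r6 m[φ2→N] = [3456, 4374, 1458]
r6 m[φ2→G] = [378, 432, 486]
r6 m[φ3→G] = [3, 8, 9]
r6 m[K→φ0] = [64, 81, 64]
r6 m[K→φ2] = [54, 54, 9]
r6 m[N→φ2] = [1, 1, 1]
r6 m[J→φ0] = [9, 9, 6]
r6 m[J→φ1] = [486, 384, 648]
r6 m[R→φ1] = [1, 1, 1]
r6 m[G→φ2] = [3, 8, 9]
r6 m[G→φ3] = [378, 432, 486]
r7 m[φ0→K] = [54, 54, 9]
r7 m[φ0→J] = [486, 384, 648]
r7 m[φ1→J] = [9, 9, 6]
r7 m[φ1→R] = [4374, 1944, 3888]
r7 m[φ2→K] = [64, 81, 64]
r7 m[φ2→N] = [3456, 4374, 1458]
r7 m[φ2→G] = [378, 432, 486]
r7 m[φ3→G] = [3, 8, 9]
r7 m[K→φ0] = [64, 81, 64]
r7 m[K→φ2] = [54, 54, 9]
r7 m[N→φ2] = [1, 1, 1]
r7 m[J→φ0] = [9, 9, 6]
r7 m[J→φ1] = [486, 384, 648]
r7 m[R→φ1] = [1, 1, 1]
r7 m[G→φ2] = [3, 8, 9]
r7 m[G→φ3] = [378, 432, 486]
r8 m[φ0→K] = [54, 54, 9]
r8 m[φ0→J] = [486, 384, 648]
r8 m[φ1→J] = [9, 9, 6]
r8 m[φ1→R] = [4374, 1944, 3888]
r8 m[φ2→K] = [64, 81, 64]
r8 m[φ2→N] = [3456, 4374, 1458]
r8 m[φ2→G] = [378, 432, 486]
r8 m[φ3→G] = [3, 8, 9]
r8 m[K→φ0] = [64, 81, 64]
r8 m[K→φ2] = [54, 54, 9]
r8 m[N→φ2] = [1, 1, 1]
r8 m[J→φ0] = [9, 9, 6]
r8 m[J→φ1] = [486, 384, 648]
r8 m[R→φ1] = [1, 1, 1]
r8 m[G→φ2] = [3, 8, 9]
r8 m[G→φ3] = [378, 432, 486]
fixed point reached at round 8
b[R] = ⊗ incoming = [4374, 1944, 3888]

b[R] = [4374, 1944, 3888]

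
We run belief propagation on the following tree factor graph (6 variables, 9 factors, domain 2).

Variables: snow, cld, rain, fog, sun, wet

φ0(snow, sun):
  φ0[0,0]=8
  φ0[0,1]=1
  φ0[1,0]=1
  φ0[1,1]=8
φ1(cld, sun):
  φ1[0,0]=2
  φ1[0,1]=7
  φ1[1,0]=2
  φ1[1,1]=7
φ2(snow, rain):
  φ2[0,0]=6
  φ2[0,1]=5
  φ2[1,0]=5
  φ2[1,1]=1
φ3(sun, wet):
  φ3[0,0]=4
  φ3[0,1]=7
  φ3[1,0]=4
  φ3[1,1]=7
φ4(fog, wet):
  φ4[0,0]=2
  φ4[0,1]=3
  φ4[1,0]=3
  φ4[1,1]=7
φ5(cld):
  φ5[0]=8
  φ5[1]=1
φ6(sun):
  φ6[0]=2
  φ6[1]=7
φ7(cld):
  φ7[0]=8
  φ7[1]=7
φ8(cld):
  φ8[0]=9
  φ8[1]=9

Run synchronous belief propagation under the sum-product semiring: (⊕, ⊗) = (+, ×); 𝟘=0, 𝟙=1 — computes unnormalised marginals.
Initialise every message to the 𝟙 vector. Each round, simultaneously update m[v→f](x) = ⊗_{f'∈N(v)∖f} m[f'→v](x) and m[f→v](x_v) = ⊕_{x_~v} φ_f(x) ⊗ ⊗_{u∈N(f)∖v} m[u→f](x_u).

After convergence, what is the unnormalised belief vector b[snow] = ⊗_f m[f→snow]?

init: all messages = 𝟙 over 2 values
r1 m[φ0→snow] = [9, 9]
r1 m[φ0→sun] = [9, 9]
r1 m[φ1→cld] = [9, 9]
r1 m[φ1→sun] = [4, 14]
r1 m[φ2→snow] = [11, 6]
r1 m[φ2→rain] = [11, 6]
r1 m[φ3→sun] = [11, 11]
r1 m[φ3→wet] = [8, 14]
r1 m[φ4→fog] = [5, 10]
r1 m[φ4→wet] = [5, 10]
r1 m[φ5→cld] = [8, 1]
r1 m[φ6→sun] = [2, 7]
r1 m[φ7→cld] = [8, 7]
r1 m[φ8→cld] = [9, 9]
r1 m[snow→φ0] = [1, 1]
r1 m[snow→φ2] = [1, 1]
r1 m[cld→φ1] = [1, 1]
r1 m[cld→φ5] = [1, 1]
r1 m[cld→φ7] = [1, 1]
r1 m[cld→φ8] = [1, 1]
r1 m[rain→φ2] = [1, 1]
r1 m[fog→φ4] = [1, 1]
r1 m[sun→φ0] = [1, 1]
r1 m[sun→φ1] = [1, 1]
r1 m[sun→φ3] = [1, 1]
r1 m[sun→φ6] = [1, 1]
r1 m[wet→φ3] = [1, 1]
r1 m[wet→φ4] = [1, 1]
r2 m[φ0→snow] = [9, 9]
r2 m[φ0→sun] = [9, 9]
r2 m[φ1→cld] = [9, 9]
r2 m[φ1→sun] = [4, 14]
r2 m[φ2→snow] = [11, 6]
r2 m[φ2→rain] = [11, 6]
r2 m[φ3→sun] = [11, 11]
r2 m[φ3→wet] = [8, 14]
r2 m[φ4→fog] = [5, 10]
r2 m[φ4→wet] = [5, 10]
r2 m[φ5→cld] = [8, 1]
r2 m[φ6→sun] = [2, 7]
r2 m[φ7→cld] = [8, 7]
r2 m[φ8→cld] = [9, 9]
r2 m[snow→φ0] = [11, 6]
r2 m[snow→φ2] = [9, 9]
r2 m[cld→φ1] = [576, 63]
r2 m[cld→φ5] = [648, 567]
r2 m[cld→φ7] = [648, 81]
r2 m[cld→φ8] = [576, 63]
r2 m[rain→φ2] = [1, 1]
r2 m[fog→φ4] = [1, 1]
r2 m[sun→φ0] = [88, 1078]
r2 m[sun→φ1] = [198, 693]
r2 m[sun→φ3] = [72, 882]
r2 m[sun→φ6] = [396, 1386]
r2 m[wet→φ3] = [5, 10]
r2 m[wet→φ4] = [8, 14]
r3 m[φ0→snow] = [1782, 8712]
r3 m[φ0→sun] = [94, 59]
r3 m[φ1→cld] = [5247, 5247]
r3 m[φ1→sun] = [1278, 4473]
r3 m[φ2→snow] = [11, 6]
r3 m[φ2→rain] = [99, 54]
r3 m[φ3→sun] = [90, 90]
r3 m[φ3→wet] = [3816, 6678]
r3 m[φ4→fog] = [58, 122]
r3 m[φ4→wet] = [5, 10]
r3 m[φ5→cld] = [8, 1]
r3 m[φ6→sun] = [2, 7]
r3 m[φ7→cld] = [8, 7]
r3 m[φ8→cld] = [9, 9]
r3 m[snow→φ0] = [11, 6]
r3 m[snow→φ2] = [9, 9]
r3 m[cld→φ1] = [576, 63]
r3 m[cld→φ5] = [648, 567]
r3 m[cld→φ7] = [648, 81]
r3 m[cld→φ8] = [576, 63]
r3 m[rain→φ2] = [1, 1]
r3 m[fog→φ4] = [1, 1]
r3 m[sun→φ0] = [88, 1078]
r3 m[sun→φ1] = [198, 693]
r3 m[sun→φ3] = [72, 882]
r3 m[sun→φ6] = [396, 1386]
r3 m[wet→φ3] = [5, 10]
r3 m[wet→φ4] = [8, 14]
r4 m[φ0→snow] = [1782, 8712]
r4 m[φ0→sun] = [94, 59]
r4 m[φ1→cld] = [5247, 5247]
r4 m[φ1→sun] = [1278, 4473]
r4 m[φ2→snow] = [11, 6]
r4 m[φ2→rain] = [99, 54]
r4 m[φ3→sun] = [90, 90]
r4 m[φ3→wet] = [3816, 6678]
r4 m[φ4→fog] = [58, 122]
r4 m[φ4→wet] = [5, 10]
r4 m[φ5→cld] = [8, 1]
r4 m[φ6→sun] = [2, 7]
r4 m[φ7→cld] = [8, 7]
r4 m[φ8→cld] = [9, 9]
r4 m[snow→φ0] = [11, 6]
r4 m[snow→φ2] = [1782, 8712]
r4 m[cld→φ1] = [576, 63]
r4 m[cld→φ5] = [377784, 330561]
r4 m[cld→φ7] = [377784, 47223]
r4 m[cld→φ8] = [335808, 36729]
r4 m[rain→φ2] = [1, 1]
r4 m[fog→φ4] = [1, 1]
r4 m[sun→φ0] = [230040, 2817990]
r4 m[sun→φ1] = [16920, 37170]
r4 m[sun→φ3] = [240264, 1847349]
r4 m[sun→φ6] = [10811880, 23751630]
r4 m[wet→φ3] = [5, 10]
r4 m[wet→φ4] = [3816, 6678]
r5 m[φ0→snow] = [4658310, 22773960]
r5 m[φ0→sun] = [94, 59]
r5 m[φ1→cld] = [294030, 294030]
r5 m[φ1→sun] = [1278, 4473]
r5 m[φ2→snow] = [11, 6]
r5 m[φ2→rain] = [54252, 17622]
r5 m[φ3→sun] = [90, 90]
r5 m[φ3→wet] = [8350452, 14613291]
r5 m[φ4→fog] = [27666, 58194]
r5 m[φ4→wet] = [5, 10]
r5 m[φ5→cld] = [8, 1]
r5 m[φ6→sun] = [2, 7]
r5 m[φ7→cld] = [8, 7]
r5 m[φ8→cld] = [9, 9]
r5 m[snow→φ0] = [11, 6]
r5 m[snow→φ2] = [1782, 8712]
r5 m[cld→φ1] = [576, 63]
r5 m[cld→φ5] = [377784, 330561]
r5 m[cld→φ7] = [377784, 47223]
r5 m[cld→φ8] = [335808, 36729]
r5 m[rain→φ2] = [1, 1]
r5 m[fog→φ4] = [1, 1]
r5 m[sun→φ0] = [230040, 2817990]
r5 m[sun→φ1] = [16920, 37170]
r5 m[sun→φ3] = [240264, 1847349]
r5 m[sun→φ6] = [10811880, 23751630]
r5 m[wet→φ3] = [5, 10]
r5 m[wet→φ4] = [3816, 6678]
r6 m[φ0→snow] = [4658310, 22773960]
r6 m[φ0→sun] = [94, 59]
r6 m[φ1→cld] = [294030, 294030]
r6 m[φ1→sun] = [1278, 4473]
r6 m[φ2→snow] = [11, 6]
r6 m[φ2→rain] = [54252, 17622]
r6 m[φ3→sun] = [90, 90]
r6 m[φ3→wet] = [8350452, 14613291]
r6 m[φ4→fog] = [27666, 58194]
r6 m[φ4→wet] = [5, 10]
r6 m[φ5→cld] = [8, 1]
r6 m[φ6→sun] = [2, 7]
r6 m[φ7→cld] = [8, 7]
r6 m[φ8→cld] = [9, 9]
r6 m[snow→φ0] = [11, 6]
r6 m[snow→φ2] = [4658310, 22773960]
r6 m[cld→φ1] = [576, 63]
r6 m[cld→φ5] = [21170160, 18523890]
r6 m[cld→φ7] = [21170160, 2646270]
r6 m[cld→φ8] = [18817920, 2058210]
r6 m[rain→φ2] = [1, 1]
r6 m[fog→φ4] = [1, 1]
r6 m[sun→φ0] = [230040, 2817990]
r6 m[sun→φ1] = [16920, 37170]
r6 m[sun→φ3] = [240264, 1847349]
r6 m[sun→φ6] = [10811880, 23751630]
r6 m[wet→φ3] = [5, 10]
r6 m[wet→φ4] = [8350452, 14613291]
r7 m[φ0→snow] = [4658310, 22773960]
r7 m[φ0→sun] = [94, 59]
r7 m[φ1→cld] = [294030, 294030]
r7 m[φ1→sun] = [1278, 4473]
r7 m[φ2→snow] = [11, 6]
r7 m[φ2→rain] = [141819660, 46065510]
r7 m[φ3→sun] = [90, 90]
r7 m[φ3→wet] = [8350452, 14613291]
r7 m[φ4→fog] = [60540777, 127344393]
r7 m[φ4→wet] = [5, 10]
r7 m[φ5→cld] = [8, 1]
r7 m[φ6→sun] = [2, 7]
r7 m[φ7→cld] = [8, 7]
r7 m[φ8→cld] = [9, 9]
r7 m[snow→φ0] = [11, 6]
r7 m[snow→φ2] = [4658310, 22773960]
r7 m[cld→φ1] = [576, 63]
r7 m[cld→φ5] = [21170160, 18523890]
r7 m[cld→φ7] = [21170160, 2646270]
r7 m[cld→φ8] = [18817920, 2058210]
r7 m[rain→φ2] = [1, 1]
r7 m[fog→φ4] = [1, 1]
r7 m[sun→φ0] = [230040, 2817990]
r7 m[sun→φ1] = [16920, 37170]
r7 m[sun→φ3] = [240264, 1847349]
r7 m[sun→φ6] = [10811880, 23751630]
r7 m[wet→φ3] = [5, 10]
r7 m[wet→φ4] = [8350452, 14613291]
r8 m[φ0→snow] = [4658310, 22773960]
r8 m[φ0→sun] = [94, 59]
r8 m[φ1→cld] = [294030, 294030]
r8 m[φ1→sun] = [1278, 4473]
r8 m[φ2→snow] = [11, 6]
r8 m[φ2→rain] = [141819660, 46065510]
r8 m[φ3→sun] = [90, 90]
r8 m[φ3→wet] = [8350452, 14613291]
r8 m[φ4→fog] = [60540777, 127344393]
r8 m[φ4→wet] = [5, 10]
r8 m[φ5→cld] = [8, 1]
r8 m[φ6→sun] = [2, 7]
r8 m[φ7→cld] = [8, 7]
r8 m[φ8→cld] = [9, 9]
r8 m[snow→φ0] = [11, 6]
r8 m[snow→φ2] = [4658310, 22773960]
r8 m[cld→φ1] = [576, 63]
r8 m[cld→φ5] = [21170160, 18523890]
r8 m[cld→φ7] = [21170160, 2646270]
r8 m[cld→φ8] = [18817920, 2058210]
r8 m[rain→φ2] = [1, 1]
r8 m[fog→φ4] = [1, 1]
r8 m[sun→φ0] = [230040, 2817990]
r8 m[sun→φ1] = [16920, 37170]
r8 m[sun→φ3] = [240264, 1847349]
r8 m[sun→φ6] = [10811880, 23751630]
r8 m[wet→φ3] = [5, 10]
r8 m[wet→φ4] = [8350452, 14613291]
fixed point reached at round 8
b[snow] = ⊗ incoming = [51241410, 136643760]

b[snow] = [51241410, 136643760]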